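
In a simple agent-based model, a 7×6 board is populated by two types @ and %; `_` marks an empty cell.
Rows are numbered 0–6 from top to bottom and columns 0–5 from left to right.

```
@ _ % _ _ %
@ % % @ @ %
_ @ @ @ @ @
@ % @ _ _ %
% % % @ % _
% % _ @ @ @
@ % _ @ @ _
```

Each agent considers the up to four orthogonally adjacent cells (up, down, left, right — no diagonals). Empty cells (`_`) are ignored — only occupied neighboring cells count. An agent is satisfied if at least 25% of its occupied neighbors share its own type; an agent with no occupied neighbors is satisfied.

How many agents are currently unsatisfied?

4

(0,0)@ 1/1 ✓
(0,2)% 1/1 ✓
(0,5)% 1/1 ✓
(1,0)@ 1/2 ✓
(1,1)% 1/3 ✓
(1,2)% 2/4 ✓
(1,3)@ 2/3 ✓
(1,4)@ 2/3 ✓
(1,5)% 1/3 ✓
(2,1)@ 1/3 ✓
(2,2)@ 3/4 ✓
(2,3)@ 3/3 ✓
(2,4)@ 3/3 ✓
(2,5)@ 1/3 ✓
(3,0)@ 0/2 ✗
(3,1)% 1/4 ✓
(3,2)@ 1/3 ✓
(3,5)% 0/1 ✗
(4,0)% 2/3 ✓
(4,1)% 4/4 ✓
(4,2)% 1/3 ✓
(4,3)@ 1/3 ✓
(4,4)% 0/2 ✗
(5,0)% 2/3 ✓
(5,1)% 3/3 ✓
(5,3)@ 3/3 ✓
(5,4)@ 3/4 ✓
(5,5)@ 1/1 ✓
(6,0)@ 0/2 ✗
(6,1)% 1/2 ✓
(6,3)@ 2/2 ✓
(6,4)@ 2/2 ✓
Unsatisfied: (3,0), (3,5), (4,4), (6,0) — 4 in total.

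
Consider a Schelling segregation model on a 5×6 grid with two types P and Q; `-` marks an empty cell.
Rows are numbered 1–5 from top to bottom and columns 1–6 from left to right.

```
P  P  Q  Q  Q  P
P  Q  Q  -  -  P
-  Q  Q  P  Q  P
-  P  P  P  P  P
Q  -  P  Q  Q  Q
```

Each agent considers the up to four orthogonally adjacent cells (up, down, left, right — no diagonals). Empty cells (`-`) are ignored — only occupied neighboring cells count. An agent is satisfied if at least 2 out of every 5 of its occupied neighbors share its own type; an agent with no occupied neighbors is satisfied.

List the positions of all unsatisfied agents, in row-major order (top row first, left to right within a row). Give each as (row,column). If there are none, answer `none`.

(1,2), (3,4), (3,5), (5,4)

Row 1: (1,1)P 2/2 ok · (1,2)P 1/3 unhappy · (1,3)Q 2/3 ok · (1,4)Q 2/2 ok · (1,5)Q 1/2 ok · (1,6)P 1/2 ok
Row 2: (2,1)P 1/2 ok · (2,2)Q 2/4 ok · (2,3)Q 3/3 ok · (2,6)P 2/2 ok
Row 3: (3,2)Q 2/3 ok · (3,3)Q 2/4 ok · (3,4)P 1/3 unhappy · (3,5)Q 0/3 unhappy · (3,6)P 2/3 ok
Row 4: (4,2)P 1/2 ok · (4,3)P 3/4 ok · (4,4)P 3/4 ok · (4,5)P 2/4 ok · (4,6)P 2/3 ok
Row 5: (5,1)Q 0/0 ok · (5,3)P 1/2 ok · (5,4)Q 1/3 unhappy · (5,5)Q 2/3 ok · (5,6)Q 1/2 ok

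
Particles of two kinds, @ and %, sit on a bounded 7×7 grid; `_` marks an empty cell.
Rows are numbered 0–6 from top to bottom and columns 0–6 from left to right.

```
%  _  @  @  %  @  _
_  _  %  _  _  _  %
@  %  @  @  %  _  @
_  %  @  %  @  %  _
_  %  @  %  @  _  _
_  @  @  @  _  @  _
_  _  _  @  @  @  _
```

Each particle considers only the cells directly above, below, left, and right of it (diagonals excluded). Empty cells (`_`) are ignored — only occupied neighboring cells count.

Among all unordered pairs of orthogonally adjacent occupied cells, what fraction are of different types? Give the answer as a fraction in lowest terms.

19/34

Scan each occupied cell's neighbors to the right and below so each pair is counted once.
Row 0: @(0,2)–@(0,3)= @(0,2)–%(1,2)≠ @(0,3)–%(0,4)≠ %(0,4)–@(0,5)≠  → 3/4 unlike.
Row 1: %(1,2)–@(2,2)≠ %(1,6)–@(2,6)≠  → 2/2 unlike.
Row 2: @(2,0)–%(2,1)≠ %(2,1)–@(2,2)≠ %(2,1)–%(3,1)= @(2,2)–@(2,3)= @(2,2)–@(3,2)= @(2,3)–%(2,4)≠ @(2,3)–%(3,3)≠ %(2,4)–@(3,4)≠  → 5/8 unlike.
Row 3: %(3,1)–@(3,2)≠ %(3,1)–%(4,1)= @(3,2)–%(3,3)≠ @(3,2)–@(4,2)= %(3,3)–@(3,4)≠ %(3,3)–%(4,3)= @(3,4)–%(3,5)≠ @(3,4)–@(4,4)=  → 4/8 unlike.
Row 4: %(4,1)–@(4,2)≠ %(4,1)–@(5,1)≠ @(4,2)–%(4,3)≠ @(4,2)–@(5,2)= %(4,3)–@(4,4)≠ %(4,3)–@(5,3)≠  → 5/6 unlike.
Row 5: @(5,1)–@(5,2)= @(5,2)–@(5,3)= @(5,3)–@(6,3)= @(5,5)–@(6,5)=  → 0/4 unlike.
Row 6: @(6,3)–@(6,4)= @(6,4)–@(6,5)=  → 0/2 unlike.
Total adjacent occupied pairs: 34; unlike-type pairs: 19.
19/34 is already in lowest terms.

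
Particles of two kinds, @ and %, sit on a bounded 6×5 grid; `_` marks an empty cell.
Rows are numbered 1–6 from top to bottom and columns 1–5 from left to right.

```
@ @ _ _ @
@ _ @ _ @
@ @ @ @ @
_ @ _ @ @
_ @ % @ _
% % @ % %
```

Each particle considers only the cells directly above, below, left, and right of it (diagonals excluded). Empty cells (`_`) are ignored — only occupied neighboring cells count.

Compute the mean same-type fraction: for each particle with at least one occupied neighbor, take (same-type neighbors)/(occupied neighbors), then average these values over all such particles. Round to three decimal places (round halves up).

(1,1)@ 2/2
(1,2)@ 1/1
(1,5)@ 1/1
(2,1)@ 2/2
(2,3)@ 1/1
(2,5)@ 2/2
(3,1)@ 2/2
(3,2)@ 3/3
(3,3)@ 3/3
(3,4)@ 3/3
(3,5)@ 3/3
(4,2)@ 2/2
(4,4)@ 3/3
(4,5)@ 2/2
(5,2)@ 1/3
(5,3)% 0/3
(5,4)@ 1/3
(6,1)% 1/1
(6,2)% 1/3
(6,3)@ 0/3
(6,4)% 1/3
(6,5)% 1/1
Sum over 22 particles: 2/2 + 1/1 + 1/1 + 2/2 + 1/1 + 2/2 + 2/2 + 3/3 + 3/3 + 3/3 + 3/3 + 2/2 + 3/3 + 2/2 + 1/3 + 0/3 + 1/3 + 1/1 + 1/3 + 0/3 + 1/3 + 1/1 = 52/3; mean = 52/3 ÷ 22 = 26/33 = 0.787878… → 0.788.

0.788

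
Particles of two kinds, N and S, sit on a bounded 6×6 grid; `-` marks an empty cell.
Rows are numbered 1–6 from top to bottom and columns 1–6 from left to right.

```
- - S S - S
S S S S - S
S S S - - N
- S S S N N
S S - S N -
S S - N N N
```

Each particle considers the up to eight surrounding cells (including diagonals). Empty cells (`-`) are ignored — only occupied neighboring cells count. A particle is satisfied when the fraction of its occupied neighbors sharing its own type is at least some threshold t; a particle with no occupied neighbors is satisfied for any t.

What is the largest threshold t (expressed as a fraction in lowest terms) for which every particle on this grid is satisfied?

1/3

(1,3)S 4/4
(1,4)S 3/3
(1,6)S 1/1
(2,1)S 3/3
(2,2)S 6/6
(2,3)S 6/6
(2,4)S 4/4
(2,6)S 1/2
(3,1)S 4/4
(3,2)S 7/7
(3,3)S 7/7
(3,6)N 2/3
(4,2)S 6/6
(4,3)S 6/6
(4,4)S 3/5
(4,5)N 3/5
(4,6)N 3/3
(5,1)S 4/4
(5,2)S 5/5
(5,4)S 2/6
(5,5)N 5/7
(6,1)S 3/3
(6,2)S 3/3
(6,4)N 2/3
(6,5)N 3/4
(6,6)N 2/2
The smallest same-type fraction is 2/6 at (5,4), which reduces to 1/3. Any threshold above that leaves this particle unsatisfied.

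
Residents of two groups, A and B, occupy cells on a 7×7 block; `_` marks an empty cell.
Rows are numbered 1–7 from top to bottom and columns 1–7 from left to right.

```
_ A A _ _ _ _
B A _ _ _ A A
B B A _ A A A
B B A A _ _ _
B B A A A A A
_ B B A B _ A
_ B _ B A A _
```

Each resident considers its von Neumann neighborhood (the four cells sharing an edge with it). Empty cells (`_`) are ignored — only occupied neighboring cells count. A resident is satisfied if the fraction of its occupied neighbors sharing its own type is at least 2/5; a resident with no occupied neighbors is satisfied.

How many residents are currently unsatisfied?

6

(1,2)A 2/2 ✓
(1,3)A 1/1 ✓
(2,1)B 1/2 ✓
(2,2)A 1/3 ✗
(2,6)A 2/2 ✓
(2,7)A 2/2 ✓
(3,1)B 3/3 ✓
(3,2)B 2/4 ✓
(3,3)A 1/2 ✓
(3,5)A 1/1 ✓
(3,6)A 3/3 ✓
(3,7)A 2/2 ✓
(4,1)B 3/3 ✓
(4,2)B 3/4 ✓
(4,3)A 3/4 ✓
(4,4)A 2/2 ✓
(5,1)B 2/2 ✓
(5,2)B 3/4 ✓
(5,3)A 2/4 ✓
(5,4)A 4/4 ✓
(5,5)A 2/3 ✓
(5,6)A 2/2 ✓
(5,7)A 2/2 ✓
(6,2)B 3/3 ✓
(6,3)B 1/3 ✗
(6,4)A 1/4 ✗
(6,5)B 0/3 ✗
(6,7)A 1/1 ✓
(7,2)B 1/1 ✓
(7,4)B 0/2 ✗
(7,5)A 1/3 ✗
(7,6)A 1/1 ✓
Unsatisfied: (2,2), (6,3), (6,4), (6,5), (7,4), (7,5) — 6 in total.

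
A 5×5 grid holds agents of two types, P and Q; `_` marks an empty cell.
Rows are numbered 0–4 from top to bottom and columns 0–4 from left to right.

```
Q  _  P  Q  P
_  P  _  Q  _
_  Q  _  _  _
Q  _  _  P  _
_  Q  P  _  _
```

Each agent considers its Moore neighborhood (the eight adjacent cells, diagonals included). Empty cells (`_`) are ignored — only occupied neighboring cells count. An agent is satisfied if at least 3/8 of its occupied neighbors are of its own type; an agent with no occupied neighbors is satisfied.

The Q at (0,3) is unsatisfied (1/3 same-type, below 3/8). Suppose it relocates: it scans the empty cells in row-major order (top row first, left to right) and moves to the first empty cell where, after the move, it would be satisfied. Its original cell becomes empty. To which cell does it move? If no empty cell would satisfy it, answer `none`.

(1,0)

Vacating (0,3). Empty cells in order:
  (0,1): 1/3 same-type → still unsatisfied.
  (1,0): 2/3 same-type → satisfied — stop here.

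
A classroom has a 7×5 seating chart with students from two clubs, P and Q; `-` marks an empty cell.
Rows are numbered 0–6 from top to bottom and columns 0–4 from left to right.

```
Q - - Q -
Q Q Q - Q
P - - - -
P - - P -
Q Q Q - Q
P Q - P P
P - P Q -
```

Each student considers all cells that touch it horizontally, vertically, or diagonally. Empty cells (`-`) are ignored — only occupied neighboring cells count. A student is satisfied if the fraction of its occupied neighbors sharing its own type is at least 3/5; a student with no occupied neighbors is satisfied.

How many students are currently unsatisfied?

13

Row 0: (0,0)Q 2/2 ✓ · (0,3)Q 2/2 ✓
Row 1: (1,0)Q 2/3 ✓ · (1,1)Q 3/4 ✓ · (1,2)Q 2/2 ✓ · (1,4)Q 1/1 ✓
Row 2: (2,0)P 1/3 ✗
Row 3: (3,0)P 1/3 ✗ · (3,3)P 0/2 ✗
Row 4: (4,0)Q 2/4 ✗ · (4,1)Q 3/5 ✓ · (4,2)Q 2/4 ✗ · (4,4)Q 0/3 ✗
Row 5: (5,0)P 1/4 ✗ · (5,1)Q 3/6 ✗ · (5,3)P 2/5 ✗ · (5,4)P 1/3 ✗
Row 6: (6,0)P 1/2 ✗ · (6,2)P 1/3 ✗ · (6,3)Q 0/3 ✗
Unsatisfied: (2,0), (3,0), (3,3), (4,0), (4,2), (4,4), (5,0), (5,1), (5,3), (5,4), (6,0), (6,2), (6,3) — 13 in total.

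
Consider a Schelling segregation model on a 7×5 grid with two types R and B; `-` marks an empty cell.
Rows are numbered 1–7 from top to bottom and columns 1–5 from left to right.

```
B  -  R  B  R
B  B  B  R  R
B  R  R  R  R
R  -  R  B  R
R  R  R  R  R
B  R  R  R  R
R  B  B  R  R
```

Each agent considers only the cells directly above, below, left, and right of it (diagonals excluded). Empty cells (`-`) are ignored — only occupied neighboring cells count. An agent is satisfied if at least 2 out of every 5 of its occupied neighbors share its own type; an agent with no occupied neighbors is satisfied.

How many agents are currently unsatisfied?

(1,1)B 1/1 satisfied
(1,3)R 0/2 not
(1,4)B 0/3 not
(1,5)R 1/2 satisfied
(2,1)B 3/3 satisfied
(2,2)B 2/3 satisfied
(2,3)B 1/4 not
(2,4)R 2/4 satisfied
(2,5)R 3/3 satisfied
(3,1)B 1/3 not
(3,2)R 1/3 not
(3,3)R 3/4 satisfied
(3,4)R 3/4 satisfied
(3,5)R 3/3 satisfied
(4,1)R 1/2 satisfied
(4,3)R 2/3 satisfied
(4,4)B 0/4 not
(4,5)R 2/3 satisfied
(5,1)R 2/3 satisfied
(5,2)R 3/3 satisfied
(5,3)R 4/4 satisfied
(5,4)R 3/4 satisfied
(5,5)R 3/3 satisfied
(6,1)B 0/3 not
(6,2)R 2/4 satisfied
(6,3)R 3/4 satisfied
(6,4)R 4/4 satisfied
(6,5)R 3/3 satisfied
(7,1)R 0/2 not
(7,2)B 1/3 not
(7,3)B 1/3 not
(7,4)R 2/3 satisfied
(7,5)R 2/2 satisfied
Unsatisfied: (1,3), (1,4), (2,3), (3,1), (3,2), (4,4), (6,1), (7,1), (7,2), (7,3) — 10 in total.

10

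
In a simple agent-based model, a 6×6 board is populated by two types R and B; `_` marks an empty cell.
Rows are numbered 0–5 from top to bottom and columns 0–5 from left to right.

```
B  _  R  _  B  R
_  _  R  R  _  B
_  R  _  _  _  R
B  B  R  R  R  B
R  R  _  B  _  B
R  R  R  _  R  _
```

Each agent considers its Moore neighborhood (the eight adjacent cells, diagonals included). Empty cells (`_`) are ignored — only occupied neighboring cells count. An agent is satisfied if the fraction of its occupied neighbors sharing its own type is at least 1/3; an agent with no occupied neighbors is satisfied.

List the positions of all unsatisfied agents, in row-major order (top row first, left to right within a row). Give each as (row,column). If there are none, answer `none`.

Row 0: (0,0)B 0/0 satisfied · (0,2)R 2/2 satisfied · (0,4)B 1/3 satisfied · (0,5)R 0/2 not
Row 1: (1,2)R 3/3 satisfied · (1,3)R 2/3 satisfied · (1,5)B 1/3 satisfied
Row 2: (2,1)R 2/4 satisfied · (2,5)R 1/3 satisfied
Row 3: (3,0)B 1/4 not · (3,1)B 1/5 not · (3,2)R 3/5 satisfied · (3,3)R 2/3 satisfied · (3,4)R 2/5 satisfied · (3,5)B 1/3 satisfied
Row 4: (4,0)R 3/5 satisfied · (4,1)R 5/7 satisfied · (4,3)B 0/5 not · (4,5)B 1/3 satisfied
Row 5: (5,0)R 3/3 satisfied · (5,1)R 4/4 satisfied · (5,2)R 2/3 satisfied · (5,4)R 0/2 not

(0,5), (3,0), (3,1), (4,3), (5,4)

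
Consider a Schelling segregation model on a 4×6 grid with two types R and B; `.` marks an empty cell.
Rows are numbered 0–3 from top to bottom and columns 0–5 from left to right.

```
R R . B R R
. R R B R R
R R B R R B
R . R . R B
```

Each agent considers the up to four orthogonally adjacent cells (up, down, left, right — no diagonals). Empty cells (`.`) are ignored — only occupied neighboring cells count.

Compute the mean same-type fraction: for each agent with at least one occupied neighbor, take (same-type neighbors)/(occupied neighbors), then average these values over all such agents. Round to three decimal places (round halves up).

0.613

Row 0: (0,0)R 1/1 · (0,1)R 2/2 · (0,3)B 1/2 · (0,4)R 2/3 · (0,5)R 2/2
Row 1: (1,1)R 3/3 · (1,2)R 1/3 · (1,3)B 1/4 · (1,4)R 3/4 · (1,5)R 2/3
Row 2: (2,0)R 2/2 · (2,1)R 2/3 · (2,2)B 0/4 · (2,3)R 1/3 · (2,4)R 3/4 · (2,5)B 1/3
Row 3: (3,0)R 1/1 · (3,2)R 0/1 · (3,4)R 1/2 · (3,5)B 1/2
Sum over 20 agents: 1/1 + 2/2 + 1/2 + 2/3 + 2/2 + 3/3 + 1/3 + 1/4 + 3/4 + 2/3 + 2/2 + 2/3 + 0/4 + 1/3 + 3/4 + 1/3 + 1/1 + 0/1 + 1/2 + 1/2 = 49/4; mean = 49/4 ÷ 20 = 49/80 = 0.6125 → 0.613.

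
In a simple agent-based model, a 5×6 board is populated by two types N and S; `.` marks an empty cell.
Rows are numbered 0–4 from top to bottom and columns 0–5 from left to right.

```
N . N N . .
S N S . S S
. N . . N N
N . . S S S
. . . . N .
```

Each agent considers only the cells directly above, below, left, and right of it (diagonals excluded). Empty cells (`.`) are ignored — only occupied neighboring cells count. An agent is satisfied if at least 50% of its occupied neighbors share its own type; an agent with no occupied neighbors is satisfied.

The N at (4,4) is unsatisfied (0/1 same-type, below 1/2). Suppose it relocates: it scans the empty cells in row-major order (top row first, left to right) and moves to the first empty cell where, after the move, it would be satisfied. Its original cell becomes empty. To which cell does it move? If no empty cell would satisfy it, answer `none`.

(0,1)

Vacating (4,4). Empty cells in order:
  (0,1): 3/3 same-type → satisfied — stop here.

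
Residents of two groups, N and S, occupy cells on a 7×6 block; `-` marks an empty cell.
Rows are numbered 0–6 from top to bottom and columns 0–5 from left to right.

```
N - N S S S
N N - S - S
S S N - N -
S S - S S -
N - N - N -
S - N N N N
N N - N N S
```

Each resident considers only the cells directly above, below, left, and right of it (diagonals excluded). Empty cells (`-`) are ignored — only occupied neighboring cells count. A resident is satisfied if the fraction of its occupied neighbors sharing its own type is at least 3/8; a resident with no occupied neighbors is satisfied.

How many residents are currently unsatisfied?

Row 0: (0,0)N 1/1 ok · (0,2)N 0/1 unhappy · (0,3)S 2/3 ok · (0,4)S 2/2 ok · (0,5)S 2/2 ok
Row 1: (1,0)N 2/3 ok · (1,1)N 1/2 ok · (1,3)S 1/1 ok · (1,5)S 1/1 ok
Row 2: (2,0)S 2/3 ok · (2,1)S 2/4 ok · (2,2)N 0/1 unhappy · (2,4)N 0/1 unhappy
Row 3: (3,0)S 2/3 ok · (3,1)S 2/2 ok · (3,3)S 1/1 ok · (3,4)S 1/3 unhappy
Row 4: (4,0)N 0/2 unhappy · (4,2)N 1/1 ok · (4,4)N 1/2 ok
Row 5: (5,0)S 0/2 unhappy · (5,2)N 2/2 ok · (5,3)N 3/3 ok · (5,4)N 4/4 ok · (5,5)N 1/2 ok
Row 6: (6,0)N 1/2 ok · (6,1)N 1/1 ok · (6,3)N 2/2 ok · (6,4)N 2/3 ok · (6,5)S 0/2 unhappy
Unsatisfied: (0,2), (2,2), (2,4), (3,4), (4,0), (5,0), (6,5) — 7 in total.

7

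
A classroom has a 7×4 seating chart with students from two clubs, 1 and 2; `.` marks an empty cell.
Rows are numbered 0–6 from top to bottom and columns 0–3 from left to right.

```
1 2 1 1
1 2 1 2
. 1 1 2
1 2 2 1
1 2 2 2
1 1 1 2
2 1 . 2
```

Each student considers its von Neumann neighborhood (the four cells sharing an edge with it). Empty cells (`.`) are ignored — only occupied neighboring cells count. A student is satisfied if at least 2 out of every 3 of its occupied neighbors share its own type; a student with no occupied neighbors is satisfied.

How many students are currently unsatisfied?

Row 0: (0,0)1 1/2 ✗ · (0,1)2 1/3 ✗ · (0,2)1 2/3 ✓ · (0,3)1 1/2 ✗
Row 1: (1,0)1 1/2 ✗ · (1,1)2 1/4 ✗ · (1,2)1 2/4 ✗ · (1,3)2 1/3 ✗
Row 2: (2,1)1 1/3 ✗ · (2,2)1 2/4 ✗ · (2,3)2 1/3 ✗
Row 3: (3,0)1 1/2 ✗ · (3,1)2 2/4 ✗ · (3,2)2 2/4 ✗ · (3,3)1 0/3 ✗
Row 4: (4,0)1 2/3 ✓ · (4,1)2 2/4 ✗ · (4,2)2 3/4 ✓ · (4,3)2 2/3 ✓
Row 5: (5,0)1 2/3 ✓ · (5,1)1 3/4 ✓ · (5,2)1 1/3 ✗ · (5,3)2 2/3 ✓
Row 6: (6,0)2 0/2 ✗ · (6,1)1 1/2 ✗ · (6,3)2 1/1 ✓
Unsatisfied: (0,0), (0,1), (0,3), (1,0), (1,1), (1,2), (1,3), (2,1), (2,2), (2,3), (3,0), (3,1), (3,2), (3,3), (4,1), (5,2), (6,0), (6,1) — 18 in total.

18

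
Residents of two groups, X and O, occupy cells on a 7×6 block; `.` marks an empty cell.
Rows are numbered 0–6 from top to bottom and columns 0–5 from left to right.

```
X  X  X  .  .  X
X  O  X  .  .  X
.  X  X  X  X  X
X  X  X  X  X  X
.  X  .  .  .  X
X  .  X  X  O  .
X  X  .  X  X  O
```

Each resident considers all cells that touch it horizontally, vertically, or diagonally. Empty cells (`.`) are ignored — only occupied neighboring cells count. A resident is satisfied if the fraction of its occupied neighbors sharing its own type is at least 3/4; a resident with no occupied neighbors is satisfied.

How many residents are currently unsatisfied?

Row 0: (0,0)X 2/3 ✗ · (0,1)X 4/5 ✓ · (0,2)X 2/3 ✗ · (0,5)X 1/1 ✓
Row 1: (1,0)X 3/4 ✓ · (1,1)O 0/7 ✗ · (1,2)X 5/6 ✓ · (1,5)X 3/3 ✓
Row 2: (2,1)X 6/7 ✓ · (2,2)X 6/7 ✓ · (2,3)X 6/6 ✓ · (2,4)X 6/6 ✓ · (2,5)X 4/4 ✓
Row 3: (3,0)X 3/3 ✓ · (3,1)X 5/5 ✓ · (3,2)X 6/6 ✓ · (3,3)X 5/5 ✓ · (3,4)X 6/6 ✓ · (3,5)X 4/4 ✓
Row 4: (4,1)X 5/5 ✓ · (4,5)X 2/3 ✗
Row 5: (5,0)X 3/3 ✓ · (5,2)X 4/4 ✓ · (5,3)X 3/4 ✓ · (5,4)O 1/5 ✗
Row 6: (6,0)X 2/2 ✓ · (6,1)X 3/3 ✓ · (6,3)X 3/4 ✓ · (6,4)X 2/4 ✗ · (6,5)O 1/2 ✗
Unsatisfied: (0,0), (0,2), (1,1), (4,5), (5,4), (6,4), (6,5) — 7 in total.

7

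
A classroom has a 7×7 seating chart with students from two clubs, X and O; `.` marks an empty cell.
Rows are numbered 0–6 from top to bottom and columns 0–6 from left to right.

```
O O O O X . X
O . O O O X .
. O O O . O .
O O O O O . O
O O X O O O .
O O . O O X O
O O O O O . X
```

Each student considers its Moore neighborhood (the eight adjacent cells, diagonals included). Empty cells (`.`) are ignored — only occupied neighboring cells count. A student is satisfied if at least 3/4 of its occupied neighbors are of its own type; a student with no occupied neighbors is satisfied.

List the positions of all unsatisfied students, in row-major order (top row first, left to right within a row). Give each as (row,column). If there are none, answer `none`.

(0,4), (1,4), (1,5), (4,2), (5,5), (5,6), (6,6)

Row 0: (0,0)O 2/2 satisfied · (0,1)O 4/4 satisfied · (0,2)O 4/4 satisfied · (0,3)O 4/5 satisfied · (0,4)X 1/4 not · (0,6)X 1/1 satisfied
Row 1: (1,0)O 3/3 satisfied · (1,2)O 7/7 satisfied · (1,3)O 6/7 satisfied · (1,4)O 4/6 not · (1,5)X 2/4 not
Row 2: (2,1)O 6/6 satisfied · (2,2)O 7/7 satisfied · (2,3)O 7/7 satisfied · (2,5)O 3/4 satisfied
Row 3: (3,0)O 4/4 satisfied · (3,1)O 6/7 satisfied · (3,2)O 7/8 satisfied · (3,3)O 6/7 satisfied · (3,4)O 6/6 satisfied · (3,6)O 2/2 satisfied
Row 4: (4,0)O 5/5 satisfied · (4,1)O 6/7 satisfied · (4,2)X 0/7 not · (4,3)O 6/7 satisfied · (4,4)O 6/7 satisfied · (4,5)O 5/6 satisfied
Row 5: (5,0)O 5/5 satisfied · (5,1)O 6/7 satisfied · (5,3)O 6/7 satisfied · (5,4)O 6/7 satisfied · (5,5)X 1/6 not · (5,6)O 1/3 not
Row 6: (6,0)O 3/3 satisfied · (6,1)O 4/4 satisfied · (6,2)O 4/4 satisfied · (6,3)O 4/4 satisfied · (6,4)O 3/4 satisfied · (6,6)X 1/2 not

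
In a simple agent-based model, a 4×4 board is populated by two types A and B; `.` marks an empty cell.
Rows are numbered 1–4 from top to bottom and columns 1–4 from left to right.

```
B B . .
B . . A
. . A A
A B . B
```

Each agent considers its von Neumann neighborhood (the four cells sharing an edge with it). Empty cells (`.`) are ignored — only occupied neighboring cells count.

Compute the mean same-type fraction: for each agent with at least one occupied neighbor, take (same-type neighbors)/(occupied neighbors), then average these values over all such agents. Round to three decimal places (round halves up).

(1,1)B 2/2
(1,2)B 1/1
(2,1)B 1/1
(2,4)A 1/1
(3,3)A 1/1
(3,4)A 2/3
(4,1)A 0/1
(4,2)B 0/1
(4,4)B 0/1
Sum over 9 agents: 2/2 + 1/1 + 1/1 + 1/1 + 1/1 + 2/3 + 0/1 + 0/1 + 0/1 = 17/3; mean = 17/3 ÷ 9 = 17/27 = 0.629629… → 0.630.

0.630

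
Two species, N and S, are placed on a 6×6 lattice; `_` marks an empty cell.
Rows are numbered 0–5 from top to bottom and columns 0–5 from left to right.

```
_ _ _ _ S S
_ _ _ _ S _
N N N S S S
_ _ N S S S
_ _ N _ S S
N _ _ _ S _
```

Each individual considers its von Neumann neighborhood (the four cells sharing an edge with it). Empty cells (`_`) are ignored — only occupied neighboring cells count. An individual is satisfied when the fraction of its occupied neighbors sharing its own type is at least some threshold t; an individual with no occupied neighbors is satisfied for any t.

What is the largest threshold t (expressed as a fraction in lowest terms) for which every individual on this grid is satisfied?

2/3

(0,4)S 2/2
(0,5)S 1/1
(1,4)S 2/2
(2,0)N 1/1
(2,1)N 2/2
(2,2)N 2/3
(2,3)S 2/3
(2,4)S 4/4
(2,5)S 2/2
(3,2)N 2/3
(3,3)S 2/3
(3,4)S 4/4
(3,5)S 3/3
(4,2)N 1/1
(4,4)S 3/3
(4,5)S 2/2
(5,0)N — no occupied neighbors
(5,4)S 1/1
The smallest same-type fraction is 2/3 at (2,2), which reduces to 2/3. Any threshold above that leaves this individual unsatisfied.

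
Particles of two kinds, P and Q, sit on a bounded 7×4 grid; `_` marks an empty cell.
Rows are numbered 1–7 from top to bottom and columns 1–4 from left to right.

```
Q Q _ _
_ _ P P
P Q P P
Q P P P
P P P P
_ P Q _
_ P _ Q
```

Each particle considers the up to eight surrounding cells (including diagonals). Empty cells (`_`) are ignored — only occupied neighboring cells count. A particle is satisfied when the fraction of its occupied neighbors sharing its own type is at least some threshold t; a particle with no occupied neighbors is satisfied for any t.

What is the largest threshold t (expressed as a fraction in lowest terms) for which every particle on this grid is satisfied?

Row 1: (1,1)Q 1/1 · (1,2)Q 1/2
Row 2: (2,3)P 3/5 · (2,4)P 3/3
Row 3: (3,1)P 1/3 · (3,2)Q 1/6 · (3,3)P 6/7 · (3,4)P 5/5
Row 4: (4,1)Q 1/5 · (4,2)P 6/8 · (4,3)P 7/8 · (4,4)P 5/5
Row 5: (5,1)P 3/4 · (5,2)P 5/7 · (5,3)P 6/7 · (5,4)P 3/4
Row 6: (6,2)P 4/5 · (6,3)Q 1/6
Row 7: (7,2)P 1/2 · (7,4)Q 1/1
The smallest same-type fraction is 1/6 at (3,2), which reduces to 1/6. Any threshold above that leaves this particle unsatisfied.

1/6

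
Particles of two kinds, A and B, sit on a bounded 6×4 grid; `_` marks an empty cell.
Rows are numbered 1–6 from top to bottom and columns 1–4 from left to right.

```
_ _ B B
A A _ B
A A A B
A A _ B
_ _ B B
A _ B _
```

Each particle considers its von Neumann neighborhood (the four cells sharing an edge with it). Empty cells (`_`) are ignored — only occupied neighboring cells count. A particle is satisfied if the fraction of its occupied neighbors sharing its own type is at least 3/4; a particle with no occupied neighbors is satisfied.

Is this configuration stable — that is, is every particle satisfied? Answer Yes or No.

No

(1,3)B 1/1 ✓
(1,4)B 2/2 ✓
(2,1)A 2/2 ✓
(2,2)A 2/2 ✓
(2,4)B 2/2 ✓
(3,1)A 3/3 ✓
(3,2)A 4/4 ✓
(3,3)A 1/2 ✗
(3,4)B 2/3 ✗
(4,1)A 2/2 ✓
(4,2)A 2/2 ✓
(4,4)B 2/2 ✓
(5,3)B 2/2 ✓
(5,4)B 2/2 ✓
(6,1)A 0/0 ✓
(6,3)B 1/1 ✓
For instance (3,3) has only 1/2 same-type neighbors, below 3/4.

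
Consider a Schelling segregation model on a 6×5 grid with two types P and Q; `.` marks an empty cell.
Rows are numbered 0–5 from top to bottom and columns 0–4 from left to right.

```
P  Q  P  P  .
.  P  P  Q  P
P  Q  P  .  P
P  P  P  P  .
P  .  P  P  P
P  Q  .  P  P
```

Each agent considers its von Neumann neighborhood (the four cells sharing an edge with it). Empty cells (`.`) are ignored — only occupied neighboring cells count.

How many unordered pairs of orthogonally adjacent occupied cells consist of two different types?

11

Scan each occupied cell's neighbors to the right and below so each pair is counted once.
From row 0: 4 unlike of 6 pairs (running 4/6).
From row 1: 3 unlike of 6 pairs (running 7/12).
From row 2: 3 unlike of 5 pairs (running 10/17).
From row 3: 0 unlike of 6 pairs (running 10/23).
From row 4: 0 unlike of 5 pairs (running 10/28).
From row 5: 1 unlike of 2 pairs (running 11/30).
Total adjacent occupied pairs: 30; unlike-type pairs: 11.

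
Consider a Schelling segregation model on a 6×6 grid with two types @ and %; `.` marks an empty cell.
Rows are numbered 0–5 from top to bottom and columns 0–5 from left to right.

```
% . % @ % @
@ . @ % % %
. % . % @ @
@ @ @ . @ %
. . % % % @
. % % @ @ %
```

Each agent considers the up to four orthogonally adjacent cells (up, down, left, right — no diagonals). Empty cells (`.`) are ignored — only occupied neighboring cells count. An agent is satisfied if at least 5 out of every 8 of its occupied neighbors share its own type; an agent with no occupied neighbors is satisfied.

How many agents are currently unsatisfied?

(0,0)% 0/1 ✗
(0,2)% 0/2 ✗
(0,3)@ 0/3 ✗
(0,4)% 1/3 ✗
(0,5)@ 0/2 ✗
(1,0)@ 0/1 ✗
(1,2)@ 0/2 ✗
(1,3)% 2/4 ✗
(1,4)% 3/4 ✓
(1,5)% 1/3 ✗
(2,1)% 0/1 ✗
(2,3)% 1/2 ✗
(2,4)@ 2/4 ✗
(2,5)@ 1/3 ✗
(3,0)@ 1/1 ✓
(3,1)@ 2/3 ✓
(3,2)@ 1/2 ✗
(3,4)@ 1/3 ✗
(3,5)% 0/3 ✗
(4,2)% 2/3 ✓
(4,3)% 2/3 ✓
(4,4)% 1/4 ✗
(4,5)@ 0/3 ✗
(5,1)% 1/1 ✓
(5,2)% 2/3 ✓
(5,3)@ 1/3 ✗
(5,4)@ 1/3 ✗
(5,5)% 0/2 ✗
Unsatisfied: (0,0), (0,2), (0,3), (0,4), (0,5), (1,0), (1,2), (1,3), (1,5), (2,1), (2,3), (2,4), (2,5), (3,2), (3,4), (3,5), (4,4), (4,5), (5,3), (5,4), (5,5) — 21 in total.

21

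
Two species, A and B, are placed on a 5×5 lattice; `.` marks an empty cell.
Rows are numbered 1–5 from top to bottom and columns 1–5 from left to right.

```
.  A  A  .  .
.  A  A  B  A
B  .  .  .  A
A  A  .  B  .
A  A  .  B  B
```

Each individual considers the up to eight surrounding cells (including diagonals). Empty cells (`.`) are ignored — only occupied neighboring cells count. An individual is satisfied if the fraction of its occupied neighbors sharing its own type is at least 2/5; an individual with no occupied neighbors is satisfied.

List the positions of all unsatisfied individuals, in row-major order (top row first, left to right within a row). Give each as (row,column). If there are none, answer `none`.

(2,4), (3,1), (3,5)

Row 1: (1,2)A 3/3 ✓ · (1,3)A 3/4 ✓
Row 2: (2,2)A 3/4 ✓ · (2,3)A 3/4 ✓ · (2,4)B 0/4 ✗ · (2,5)A 1/2 ✓
Row 3: (3,1)B 0/3 ✗ · (3,5)A 1/3 ✗
Row 4: (4,1)A 3/4 ✓ · (4,2)A 3/4 ✓ · (4,4)B 2/3 ✓
Row 5: (5,1)A 3/3 ✓ · (5,2)A 3/3 ✓ · (5,4)B 2/2 ✓ · (5,5)B 2/2 ✓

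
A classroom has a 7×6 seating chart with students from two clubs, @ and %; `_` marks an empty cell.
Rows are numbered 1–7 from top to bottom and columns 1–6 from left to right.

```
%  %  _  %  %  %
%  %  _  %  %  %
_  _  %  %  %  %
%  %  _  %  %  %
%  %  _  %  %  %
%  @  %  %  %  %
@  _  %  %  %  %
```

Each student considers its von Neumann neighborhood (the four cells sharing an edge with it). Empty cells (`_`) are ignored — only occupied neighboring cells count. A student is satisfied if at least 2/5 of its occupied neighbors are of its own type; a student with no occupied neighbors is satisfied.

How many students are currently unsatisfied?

(1,1)% 2/2 ok
(1,2)% 2/2 ok
(1,4)% 2/2 ok
(1,5)% 3/3 ok
(1,6)% 2/2 ok
(2,1)% 2/2 ok
(2,2)% 2/2 ok
(2,4)% 3/3 ok
(2,5)% 4/4 ok
(2,6)% 3/3 ok
(3,3)% 1/1 ok
(3,4)% 4/4 ok
(3,5)% 4/4 ok
(3,6)% 3/3 ok
(4,1)% 2/2 ok
(4,2)% 2/2 ok
(4,4)% 3/3 ok
(4,5)% 4/4 ok
(4,6)% 3/3 ok
(5,1)% 3/3 ok
(5,2)% 2/3 ok
(5,4)% 3/3 ok
(5,5)% 4/4 ok
(5,6)% 3/3 ok
(6,1)% 1/3 unhappy
(6,2)@ 0/3 unhappy
(6,3)% 2/3 ok
(6,4)% 4/4 ok
(6,5)% 4/4 ok
(6,6)% 3/3 ok
(7,1)@ 0/1 unhappy
(7,3)% 2/2 ok
(7,4)% 3/3 ok
(7,5)% 3/3 ok
(7,6)% 2/2 ok
Unsatisfied: (6,1), (6,2), (7,1) — 3 in total.

3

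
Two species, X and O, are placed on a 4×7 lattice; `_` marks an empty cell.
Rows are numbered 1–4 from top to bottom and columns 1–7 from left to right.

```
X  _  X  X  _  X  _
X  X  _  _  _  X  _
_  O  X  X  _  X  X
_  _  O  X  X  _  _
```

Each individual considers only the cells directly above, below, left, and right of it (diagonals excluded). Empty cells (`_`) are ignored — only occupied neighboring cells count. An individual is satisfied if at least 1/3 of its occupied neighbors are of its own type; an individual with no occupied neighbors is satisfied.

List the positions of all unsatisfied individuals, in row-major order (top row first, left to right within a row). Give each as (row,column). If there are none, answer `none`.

(3,2), (4,3)

Row 1: (1,1)X 1/1 ok · (1,3)X 1/1 ok · (1,4)X 1/1 ok · (1,6)X 1/1 ok
Row 2: (2,1)X 2/2 ok · (2,2)X 1/2 ok · (2,6)X 2/2 ok
Row 3: (3,2)O 0/2 unhappy · (3,3)X 1/3 ok · (3,4)X 2/2 ok · (3,6)X 2/2 ok · (3,7)X 1/1 ok
Row 4: (4,3)O 0/2 unhappy · (4,4)X 2/3 ok · (4,5)X 1/1 ok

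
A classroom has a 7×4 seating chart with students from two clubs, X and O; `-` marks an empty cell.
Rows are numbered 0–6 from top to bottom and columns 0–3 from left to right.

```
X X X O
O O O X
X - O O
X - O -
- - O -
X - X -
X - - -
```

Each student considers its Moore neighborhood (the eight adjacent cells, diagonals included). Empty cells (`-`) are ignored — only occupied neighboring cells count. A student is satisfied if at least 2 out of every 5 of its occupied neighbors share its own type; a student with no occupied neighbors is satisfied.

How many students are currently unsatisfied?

6

(0,0)X 1/3 not
(0,1)X 2/5 satisfied
(0,2)X 2/5 satisfied
(0,3)O 1/3 not
(1,0)O 1/4 not
(1,1)O 3/7 satisfied
(1,2)O 4/7 satisfied
(1,3)X 1/5 not
(2,0)X 1/3 not
(2,2)O 4/5 satisfied
(2,3)O 3/4 satisfied
(3,0)X 1/1 satisfied
(3,2)O 3/3 satisfied
(4,2)O 1/2 satisfied
(5,0)X 1/1 satisfied
(5,2)X 0/1 not
(6,0)X 1/1 satisfied
Unsatisfied: (0,0), (0,3), (1,0), (1,3), (2,0), (5,2) — 6 in total.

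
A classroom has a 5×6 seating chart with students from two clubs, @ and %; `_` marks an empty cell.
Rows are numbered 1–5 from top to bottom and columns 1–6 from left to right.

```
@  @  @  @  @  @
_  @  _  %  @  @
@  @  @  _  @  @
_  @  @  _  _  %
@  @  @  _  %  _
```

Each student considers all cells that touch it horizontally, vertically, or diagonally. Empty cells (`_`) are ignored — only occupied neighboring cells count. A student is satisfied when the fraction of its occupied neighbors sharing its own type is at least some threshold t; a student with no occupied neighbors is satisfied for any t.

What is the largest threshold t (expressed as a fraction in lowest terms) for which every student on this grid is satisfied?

0/1

(1,1)@ 2/2
(1,2)@ 3/3
(1,3)@ 3/4
(1,4)@ 3/4
(1,5)@ 4/5
(1,6)@ 3/3
(2,2)@ 6/6
(2,4)% 0/6
(2,5)@ 6/7
(2,6)@ 5/5
(3,1)@ 3/3
(3,2)@ 5/5
(3,3)@ 4/5
(3,5)@ 3/5
(3,6)@ 3/4
(4,2)@ 7/7
(4,3)@ 5/5
(4,6)% 1/3
(5,1)@ 2/2
(5,2)@ 4/4
(5,3)@ 3/3
(5,5)% 1/1
The smallest same-type fraction is 0/6 at (2,4), which reduces to 0/1. Any threshold above that leaves this student unsatisfied.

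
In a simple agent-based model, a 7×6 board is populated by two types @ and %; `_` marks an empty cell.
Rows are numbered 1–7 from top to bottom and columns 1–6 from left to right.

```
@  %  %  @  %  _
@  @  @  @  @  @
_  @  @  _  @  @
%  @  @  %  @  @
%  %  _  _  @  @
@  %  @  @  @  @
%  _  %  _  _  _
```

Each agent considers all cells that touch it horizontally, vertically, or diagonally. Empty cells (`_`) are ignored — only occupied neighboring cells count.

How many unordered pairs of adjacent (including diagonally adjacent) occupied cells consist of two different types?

Scan each occupied cell's neighbors to the right and below (and the two forward diagonals) so each pair is counted once.
From row 1: 12 unlike of 18 pairs (running 12/18).
From row 2: 0 unlike of 16 pairs (running 12/34).
From row 3: 3 unlike of 13 pairs (running 15/47).
From row 4: 7 unlike of 15 pairs (running 22/62).
From row 5: 3 unlike of 12 pairs (running 25/74).
From row 6: 5 unlike of 10 pairs (running 30/84).
Total adjacent occupied pairs: 84; unlike-type pairs: 30.

30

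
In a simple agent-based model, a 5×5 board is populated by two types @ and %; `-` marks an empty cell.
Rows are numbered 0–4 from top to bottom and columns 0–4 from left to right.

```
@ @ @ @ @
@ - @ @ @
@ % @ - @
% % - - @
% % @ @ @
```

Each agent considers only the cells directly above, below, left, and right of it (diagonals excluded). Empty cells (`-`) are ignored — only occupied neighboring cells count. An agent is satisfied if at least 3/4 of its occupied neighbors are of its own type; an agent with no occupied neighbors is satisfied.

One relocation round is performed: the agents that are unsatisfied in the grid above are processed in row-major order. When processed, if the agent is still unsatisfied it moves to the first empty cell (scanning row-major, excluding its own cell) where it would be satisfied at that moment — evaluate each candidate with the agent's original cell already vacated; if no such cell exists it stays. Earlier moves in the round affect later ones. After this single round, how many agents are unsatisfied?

1

Initially unsatisfied (in order): (2,0), (2,1), (2,2), (3,0), (4,1), (4,2).
  (2,0) → (1,1).
  (2,1): no empty cell satisfies it; stays.
  (2,2) → (2,3).
  (3,0): now satisfied by earlier moves; stays.
  (4,1): no empty cell satisfies it; stays.
  (4,2) → (3,3).
Resulting grid:
@ @ @ @ @
@ @ @ @ @
- % - @ @
% % - @ @
% % - @ @
Unsatisfied now: (2,1).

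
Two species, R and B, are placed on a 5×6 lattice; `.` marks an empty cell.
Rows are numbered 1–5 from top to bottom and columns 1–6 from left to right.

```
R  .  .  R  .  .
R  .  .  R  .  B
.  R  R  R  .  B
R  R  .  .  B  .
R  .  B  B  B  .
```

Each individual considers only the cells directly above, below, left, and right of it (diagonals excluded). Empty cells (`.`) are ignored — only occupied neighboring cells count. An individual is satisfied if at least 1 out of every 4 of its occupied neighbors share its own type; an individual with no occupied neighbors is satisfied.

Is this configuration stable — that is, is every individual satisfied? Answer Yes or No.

Row 1: (1,1)R 1/1 ok · (1,4)R 1/1 ok
Row 2: (2,1)R 1/1 ok · (2,4)R 2/2 ok · (2,6)B 1/1 ok
Row 3: (3,2)R 2/2 ok · (3,3)R 2/2 ok · (3,4)R 2/2 ok · (3,6)B 1/1 ok
Row 4: (4,1)R 2/2 ok · (4,2)R 2/2 ok · (4,5)B 1/1 ok
Row 5: (5,1)R 1/1 ok · (5,3)B 1/1 ok · (5,4)B 2/2 ok · (5,5)B 2/2 ok
All meet the threshold, so the configuration is stable.

Yes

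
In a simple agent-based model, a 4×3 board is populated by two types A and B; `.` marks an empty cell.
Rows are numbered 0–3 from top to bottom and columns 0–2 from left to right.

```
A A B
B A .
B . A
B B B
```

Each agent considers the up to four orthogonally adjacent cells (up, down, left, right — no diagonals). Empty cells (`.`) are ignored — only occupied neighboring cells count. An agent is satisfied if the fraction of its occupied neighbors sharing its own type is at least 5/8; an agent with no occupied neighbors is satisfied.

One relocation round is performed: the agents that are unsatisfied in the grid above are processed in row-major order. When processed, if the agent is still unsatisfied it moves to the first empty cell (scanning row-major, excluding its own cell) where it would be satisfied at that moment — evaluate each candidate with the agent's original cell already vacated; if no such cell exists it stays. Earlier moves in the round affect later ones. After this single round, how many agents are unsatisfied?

Initially unsatisfied (in order): (0,0), (0,2), (1,0), (1,1), (2,2), (3,2).
  (0,0) → (1,2).
  (0,2): no empty cell satisfies it; stays.
  (1,0): no empty cell satisfies it; stays.
  (1,1): now satisfied by earlier moves; stays.
  (2,2): no empty cell satisfies it; stays.
  (3,2): no empty cell satisfies it; stays.
Resulting grid:
. A B
B A A
B . A
B B B
Unsatisfied now: (0,1), (0,2), (1,0), (2,2), (3,2).

5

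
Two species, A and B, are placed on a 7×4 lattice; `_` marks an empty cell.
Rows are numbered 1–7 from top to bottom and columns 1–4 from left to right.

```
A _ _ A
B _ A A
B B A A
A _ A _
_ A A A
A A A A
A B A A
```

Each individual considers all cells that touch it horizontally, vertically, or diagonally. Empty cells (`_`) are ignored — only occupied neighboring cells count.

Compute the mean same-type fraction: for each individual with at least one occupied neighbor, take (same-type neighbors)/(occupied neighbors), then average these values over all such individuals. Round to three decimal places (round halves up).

0.745

Row 1: (1,1)A 0/1 · (1,4)A 2/2
Row 2: (2,1)B 2/3 · (2,3)A 4/5 · (2,4)A 4/4
Row 3: (3,1)B 2/3 · (3,2)B 2/6 · (3,3)A 4/5 · (3,4)A 4/4
Row 4: (4,1)A 1/3 · (4,3)A 5/6
Row 5: (5,2)A 6/6 · (5,3)A 6/6 · (5,4)A 4/4
Row 6: (6,1)A 3/4 · (6,2)A 6/7 · (6,3)A 7/8 · (6,4)A 5/5
Row 7: (7,1)A 2/3 · (7,2)B 0/5 · (7,3)A 4/5 · (7,4)A 3/3
Sum over 22 individuals: 0/1 + 2/2 + 2/3 + 4/5 + 4/4 + 2/3 + 2/6 + 4/5 + 4/4 + 1/3 + 5/6 + 6/6 + 6/6 + 4/4 + 3/4 + 6/7 + 7/8 + 5/5 + 2/3 + 0/5 + 4/5 + 3/3 = 4587/280; mean = 4587/280 ÷ 22 = 417/560 = 0.744642… → 0.745.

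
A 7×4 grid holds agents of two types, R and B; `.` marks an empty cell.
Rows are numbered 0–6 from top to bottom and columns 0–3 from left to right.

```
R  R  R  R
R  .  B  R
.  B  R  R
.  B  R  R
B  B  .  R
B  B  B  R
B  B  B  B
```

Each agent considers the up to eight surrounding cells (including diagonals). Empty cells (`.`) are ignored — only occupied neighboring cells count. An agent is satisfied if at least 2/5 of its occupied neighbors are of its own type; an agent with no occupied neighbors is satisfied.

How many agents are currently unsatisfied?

2

Row 0: (0,0)R 2/2 satisfied · (0,1)R 3/4 satisfied · (0,2)R 3/4 satisfied · (0,3)R 2/3 satisfied
Row 1: (1,0)R 2/3 satisfied · (1,2)B 1/7 not · (1,3)R 4/5 satisfied
Row 2: (2,1)B 2/5 satisfied · (2,2)R 4/7 satisfied · (2,3)R 4/5 satisfied
Row 3: (3,1)B 3/5 satisfied · (3,2)R 4/7 satisfied · (3,3)R 4/4 satisfied
Row 4: (4,0)B 4/4 satisfied · (4,1)B 5/6 satisfied · (4,3)R 3/4 satisfied
Row 5: (5,0)B 5/5 satisfied · (5,1)B 7/7 satisfied · (5,2)B 5/7 satisfied · (5,3)R 1/4 not
Row 6: (6,0)B 3/3 satisfied · (6,1)B 5/5 satisfied · (6,2)B 4/5 satisfied · (6,3)B 2/3 satisfied
Unsatisfied: (1,2), (5,3) — 2 in total.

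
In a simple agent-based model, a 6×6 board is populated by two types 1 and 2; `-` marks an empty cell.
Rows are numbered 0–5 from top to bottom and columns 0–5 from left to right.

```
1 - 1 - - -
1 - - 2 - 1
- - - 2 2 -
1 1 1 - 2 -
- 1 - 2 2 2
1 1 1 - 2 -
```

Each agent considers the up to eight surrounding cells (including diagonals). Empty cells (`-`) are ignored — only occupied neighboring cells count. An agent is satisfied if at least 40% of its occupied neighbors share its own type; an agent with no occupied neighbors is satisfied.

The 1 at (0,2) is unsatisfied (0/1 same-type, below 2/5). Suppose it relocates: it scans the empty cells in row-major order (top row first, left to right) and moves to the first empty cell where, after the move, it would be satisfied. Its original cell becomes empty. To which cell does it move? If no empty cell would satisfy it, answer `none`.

Vacating (0,2). Empty cells in order:
  (0,1): 2/2 same-type → satisfied — stop here.

(0,1)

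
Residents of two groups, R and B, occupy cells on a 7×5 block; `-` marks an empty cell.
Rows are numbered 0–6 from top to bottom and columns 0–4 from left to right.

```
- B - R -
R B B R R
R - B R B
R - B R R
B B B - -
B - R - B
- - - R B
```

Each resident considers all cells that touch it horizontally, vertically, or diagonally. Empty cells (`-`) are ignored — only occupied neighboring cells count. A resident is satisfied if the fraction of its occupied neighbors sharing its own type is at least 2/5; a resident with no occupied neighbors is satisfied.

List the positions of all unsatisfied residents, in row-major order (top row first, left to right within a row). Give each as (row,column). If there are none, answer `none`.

(0,1)B 2/3 ✓
(0,3)R 2/3 ✓
(1,0)R 1/3 ✗
(1,1)B 3/5 ✓
(1,2)B 3/6 ✓
(1,3)R 3/6 ✓
(1,4)R 3/4 ✓
(2,0)R 2/3 ✓
(2,2)B 3/6 ✓
(2,3)R 4/8 ✓
(2,4)B 0/5 ✗
(3,0)R 1/3 ✗
(3,2)B 3/5 ✓
(3,3)R 2/6 ✗
(3,4)R 2/3 ✓
(4,0)B 2/3 ✓
(4,1)B 4/6 ✓
(4,2)B 2/4 ✓
(5,0)B 2/2 ✓
(5,2)R 1/3 ✗
(5,4)B 1/2 ✓
(6,3)R 1/3 ✗
(6,4)B 1/2 ✓

(1,0), (2,4), (3,0), (3,3), (5,2), (6,3)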